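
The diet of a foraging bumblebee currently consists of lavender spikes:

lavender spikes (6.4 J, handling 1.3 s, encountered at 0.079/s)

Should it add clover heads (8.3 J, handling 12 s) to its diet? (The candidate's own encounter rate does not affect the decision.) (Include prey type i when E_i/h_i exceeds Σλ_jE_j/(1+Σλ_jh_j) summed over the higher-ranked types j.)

Yes

Intake rate on the current diet: R = (0.079×6.4) / (1 + 0.079×1.3) = 0.5056/1.103 = 0.4585 J/s.
clover heads: E/h = 8.3/12 = 0.6917 J/s.
Since 0.6917 > R, including clover heads increases the long-run rate.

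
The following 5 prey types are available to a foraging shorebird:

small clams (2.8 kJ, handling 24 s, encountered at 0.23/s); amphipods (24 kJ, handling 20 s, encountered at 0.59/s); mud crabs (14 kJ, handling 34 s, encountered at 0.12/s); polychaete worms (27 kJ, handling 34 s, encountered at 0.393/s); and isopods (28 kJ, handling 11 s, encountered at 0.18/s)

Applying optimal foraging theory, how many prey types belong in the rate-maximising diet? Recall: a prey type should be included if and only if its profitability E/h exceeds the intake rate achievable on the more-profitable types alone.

1

Profitabilities (E/h, kJ/s): isopods 2.55, amphipods 1.2, polychaete worms 0.794, mud crabs 0.412, small clams 0.117. Add prey in this order while the next type's profitability exceeds the intake rate on those already taken.
Rate on top 1: 1.691. amphipods: 1.2 < 1.691 → exclude; stop.
Optimal diet: isopods — 1 of 5 types.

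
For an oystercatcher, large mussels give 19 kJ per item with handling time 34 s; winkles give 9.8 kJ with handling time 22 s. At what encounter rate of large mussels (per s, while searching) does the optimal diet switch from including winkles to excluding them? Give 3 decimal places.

The zero-one rule: include winkles iff E₂/h₂ > λE₁/(1+λh₁). Equality gives the switch point.
λE₁h₂ = E₂ + λE₂h₁ ⇒ λ = E₂/(E₁h₂ − E₂h₁) = 9.8/(418 − 333.2) = 0.1156 per s.

0.116 per s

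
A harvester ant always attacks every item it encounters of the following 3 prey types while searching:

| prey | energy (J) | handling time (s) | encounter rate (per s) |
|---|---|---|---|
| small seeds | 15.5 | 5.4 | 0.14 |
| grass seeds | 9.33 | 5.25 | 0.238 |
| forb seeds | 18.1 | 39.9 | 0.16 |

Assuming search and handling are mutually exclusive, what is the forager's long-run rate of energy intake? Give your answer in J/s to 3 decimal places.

0.776 J/s

Energy encountered per unit search time: 0.14×15.5 + 0.238×9.33 + 0.16×18.1 = 7.287 J/s.
Handling time per unit search time: 0.14×5.4 + 0.238×5.25 + 0.16×39.9 = 8.389.
Rate = 7.287/(1 + 8.389) = 0.776 J/s.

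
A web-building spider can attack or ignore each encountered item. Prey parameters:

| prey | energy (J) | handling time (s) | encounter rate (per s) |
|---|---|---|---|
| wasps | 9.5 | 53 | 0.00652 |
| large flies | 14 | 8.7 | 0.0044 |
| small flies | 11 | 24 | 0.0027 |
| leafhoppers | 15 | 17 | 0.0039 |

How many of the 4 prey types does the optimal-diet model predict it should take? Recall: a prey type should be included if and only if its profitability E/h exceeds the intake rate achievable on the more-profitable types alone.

4

Rank by E/h (J/s): large flies 1.61, leafhoppers 0.882, small flies 0.458, wasps 0.179. Include each in turn until the next type's E/h falls below the running intake rate.
Rate on top 1: 0.05933. leafhoppers: 0.882 > 0.05933 → include.
Rate on top 2: 0.1087. small flies: 0.458 > 0.1087 → include.
Rate on top 3: 0.1281. wasps: 0.179 > 0.1281 → include.
Optimal diet: large flies, leafhoppers, small flies, wasps — 4 of 4 types.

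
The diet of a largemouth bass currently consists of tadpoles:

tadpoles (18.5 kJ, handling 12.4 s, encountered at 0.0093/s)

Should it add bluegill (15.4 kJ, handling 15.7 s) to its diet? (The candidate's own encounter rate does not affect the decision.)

Yes

Current rate: (0.0093×18.5)/(1 + 0.0093×12.4) = 0.1543 kJ/s.
bluegill: E/h = 15.4/15.7 = 0.9809 kJ/s.
0.9809 > 0.1543, so adding bluegill raises the average — include it.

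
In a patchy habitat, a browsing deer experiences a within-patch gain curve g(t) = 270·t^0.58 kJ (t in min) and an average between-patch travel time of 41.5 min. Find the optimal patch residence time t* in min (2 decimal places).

57.31 min

Maximise g(t)/(T+t): set derivative to zero → g'(t)(T+t) = g(t).
g'(t) = 0.58·270·t^-0.42. Setting 0.58·270·t^-0.42 = 270·t^0.58/(41.5+t) gives 0.58(41.5+t) = t, so 0.42·t = 0.58×41.5.
t* = 0.58×41.5/0.42 = 57.31 min.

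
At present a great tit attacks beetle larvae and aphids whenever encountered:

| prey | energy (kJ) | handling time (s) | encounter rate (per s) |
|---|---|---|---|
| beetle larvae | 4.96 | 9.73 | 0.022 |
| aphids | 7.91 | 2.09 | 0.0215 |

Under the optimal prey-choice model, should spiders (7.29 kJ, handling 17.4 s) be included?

Yes

On beetle larvae and aphids alone, R = ΣλE/(1+Σλh) = 0.2792/1.259 = 0.2218 kJ/s.
Profitability of spiders: 7.29/17.4 = 0.419 kJ/s.
0.419 > 0.2218, so adding spiders raises the average — include it.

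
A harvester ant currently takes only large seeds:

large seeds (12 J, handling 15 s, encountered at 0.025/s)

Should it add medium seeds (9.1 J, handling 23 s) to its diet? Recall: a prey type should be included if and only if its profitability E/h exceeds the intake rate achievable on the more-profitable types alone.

Yes

Current rate: (0.025×12)/(1 + 0.025×15) = 0.2182 J/s.
medium seeds: E/h = 9.1/23 = 0.3957 J/s.
Since 0.3957 > R, including medium seeds increases the long-run rate.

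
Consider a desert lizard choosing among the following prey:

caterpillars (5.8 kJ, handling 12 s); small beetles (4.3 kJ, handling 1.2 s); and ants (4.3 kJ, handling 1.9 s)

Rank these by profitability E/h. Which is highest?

Profitability E/h (kJ/s): caterpillars = 5.8/12 = 0.483, small beetles = 4.3/1.2 = 3.58, ants = 4.3/1.9 = 2.26.
Ranked: small beetles > ants > caterpillars.

small beetles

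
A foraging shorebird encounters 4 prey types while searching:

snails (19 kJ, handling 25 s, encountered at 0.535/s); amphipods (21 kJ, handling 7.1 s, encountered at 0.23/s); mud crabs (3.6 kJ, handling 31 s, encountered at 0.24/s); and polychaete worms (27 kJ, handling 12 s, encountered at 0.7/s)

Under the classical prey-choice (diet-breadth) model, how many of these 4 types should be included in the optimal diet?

2

Profitabilities (E/h, kJ/s): amphipods 2.96, polychaete worms 2.25, snails 0.76, mud crabs 0.116. Add prey in this order while the next type's profitability exceeds the intake rate on those already taken.
Rate on top 1: 1.834. polychaete worms: 2.25 > 1.834 → include.
Rate on top 2: 2.151. snails: 0.76 < 2.151 → exclude; stop.
Optimal diet: amphipods, polychaete worms — 2 of 4 types.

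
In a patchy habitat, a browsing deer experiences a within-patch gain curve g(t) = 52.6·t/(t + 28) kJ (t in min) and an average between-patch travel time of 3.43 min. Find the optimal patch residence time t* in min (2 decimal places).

By the marginal value theorem, leave when the instantaneous gain rate g'(t) equals the habitat-wide average g(t)/(T + t).
g'(t) = 52.6·28/(t + 28)². Setting 52.6·28/(t+28)² = 52.6t/[(t+28)(3.43+t)] gives 28(3.43+t) = t(t+28), so t² = 28×3.43 = 96.04.
t* = √96.04 = 9.8 min.

9.80 min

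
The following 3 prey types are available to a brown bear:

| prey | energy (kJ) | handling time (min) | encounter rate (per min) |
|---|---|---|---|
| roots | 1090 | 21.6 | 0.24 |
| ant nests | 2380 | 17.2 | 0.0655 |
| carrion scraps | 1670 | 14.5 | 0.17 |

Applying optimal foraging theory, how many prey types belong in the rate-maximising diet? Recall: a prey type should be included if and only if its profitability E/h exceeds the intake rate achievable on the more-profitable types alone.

2

Rank by E/h (kJ/min): ant nests 138, carrion scraps 115, roots 50.5. Include each in turn until the next type's E/h falls below the running intake rate.
Rate on top 1: 73.3. carrion scraps: 115 > 73.3 → include.
Rate on top 2: 95.78. roots: 50.5 < 95.78 → exclude; stop.
Optimal diet: ant nests, carrion scraps — 2 of 3 types.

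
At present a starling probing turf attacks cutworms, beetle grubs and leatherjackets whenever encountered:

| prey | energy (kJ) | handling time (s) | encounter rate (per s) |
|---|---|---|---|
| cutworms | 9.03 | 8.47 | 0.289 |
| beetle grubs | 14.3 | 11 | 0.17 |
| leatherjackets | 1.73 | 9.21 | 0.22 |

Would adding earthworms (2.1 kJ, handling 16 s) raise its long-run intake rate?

No

Intake rate on the current diet: R = (0.289×9.03 + 0.17×14.3 + 0.22×1.73) / (1 + 0.289×8.47 + 0.17×11 + 0.22×9.21) = 5.421/7.344 = 0.7382 kJ/s.
earthworms: E/h = 2.1/16 = 0.1313 kJ/s.
0.1313 < 0.7382, so adding earthworms would lower the average — exclude it.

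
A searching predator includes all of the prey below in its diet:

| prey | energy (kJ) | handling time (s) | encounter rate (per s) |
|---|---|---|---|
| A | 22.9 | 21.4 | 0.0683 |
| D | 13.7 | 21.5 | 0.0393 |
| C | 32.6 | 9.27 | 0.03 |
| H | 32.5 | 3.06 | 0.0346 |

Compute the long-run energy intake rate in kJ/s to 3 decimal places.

R = (0.0683×22.9 + 0.0393×13.7 + 0.03×32.6 + 0.0346×32.5) / (1 + 0.0683×21.4 + 0.0393×21.5 + 0.03×9.27 + 0.0346×3.06) = 4.205/3.691 = 1.139 kJ/s.

1.139 kJ/s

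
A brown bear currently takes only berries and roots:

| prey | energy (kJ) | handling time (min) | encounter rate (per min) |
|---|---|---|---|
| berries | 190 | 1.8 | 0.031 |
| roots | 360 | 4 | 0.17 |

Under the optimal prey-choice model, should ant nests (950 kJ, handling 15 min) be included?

Yes

Intake rate on the current diet: R = (0.031×190 + 0.17×360) / (1 + 0.031×1.8 + 0.17×4) = 67.09/1.736 = 38.65 kJ/min.
ant nests: E/h = 950/15 = 63.33 kJ/min.
63.33 > 38.65, so adding ant nests raises the average — include it.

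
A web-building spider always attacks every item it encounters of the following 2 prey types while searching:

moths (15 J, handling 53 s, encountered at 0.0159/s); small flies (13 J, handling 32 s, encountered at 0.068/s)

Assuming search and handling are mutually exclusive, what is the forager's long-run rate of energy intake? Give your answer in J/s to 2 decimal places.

0.28 J/s

R = (0.0159×15 + 0.068×13) / (1 + 0.0159×53 + 0.068×32) = 1.123/4.019 = 0.2793 J/s.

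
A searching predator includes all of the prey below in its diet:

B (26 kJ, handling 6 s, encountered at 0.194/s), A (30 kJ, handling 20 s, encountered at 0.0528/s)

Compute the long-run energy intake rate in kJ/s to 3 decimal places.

R = (0.194×26 + 0.0528×30) / (1 + 0.194×6 + 0.0528×20) = 6.628/3.22 = 2.058 kJ/s.

2.058 kJ/s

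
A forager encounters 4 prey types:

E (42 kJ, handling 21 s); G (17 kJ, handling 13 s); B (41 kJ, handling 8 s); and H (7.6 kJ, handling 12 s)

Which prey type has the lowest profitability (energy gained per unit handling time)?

In descending order of E/h:
B: 41/8 = 5.12 kJ/s
E: 42/21 = 2 kJ/s
G: 17/13 = 1.31 kJ/s
H: 7.6/12 = 0.633 kJ/s

H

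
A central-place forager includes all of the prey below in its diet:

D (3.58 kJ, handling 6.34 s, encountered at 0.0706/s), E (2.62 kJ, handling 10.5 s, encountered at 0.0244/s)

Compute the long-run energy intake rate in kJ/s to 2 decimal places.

R = Σλ_iE_i / (1 + Σλ_ih_i)
Numerator: 0.0706×3.58 + 0.0244×2.62 = 0.3167
Denominator: 1 + 0.0706×6.34 + 0.0244×10.5 = 1.704
R = 0.3167/1.704 = 0.1859 kJ/s

0.19 kJ/s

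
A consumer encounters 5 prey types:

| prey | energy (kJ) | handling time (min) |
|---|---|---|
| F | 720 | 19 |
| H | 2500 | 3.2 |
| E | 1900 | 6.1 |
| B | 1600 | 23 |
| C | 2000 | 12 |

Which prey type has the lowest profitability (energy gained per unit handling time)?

Profitability E/h (kJ/min): F = 720/19 = 37.9, H = 2500/3.2 = 781, E = 1900/6.1 = 311, B = 1600/23 = 69.6, C = 2000/12 = 167.
Ranked: H > E > C > B > F.

F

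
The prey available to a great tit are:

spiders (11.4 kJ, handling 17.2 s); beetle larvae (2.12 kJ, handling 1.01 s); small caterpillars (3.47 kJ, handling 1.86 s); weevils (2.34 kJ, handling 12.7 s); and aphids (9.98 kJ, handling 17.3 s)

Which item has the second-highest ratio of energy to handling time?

In descending order of E/h:
beetle larvae: 2.12/1.01 = 2.1 kJ/s
small caterpillars: 3.47/1.86 = 1.87 kJ/s
spiders: 11.4/17.2 = 0.663 kJ/s
aphids: 9.98/17.3 = 0.577 kJ/s
weevils: 2.34/12.7 = 0.184 kJ/s

small caterpillars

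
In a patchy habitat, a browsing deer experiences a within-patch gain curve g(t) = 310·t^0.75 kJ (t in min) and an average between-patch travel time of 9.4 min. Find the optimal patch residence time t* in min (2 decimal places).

Optimal t* satisfies g'(t*) = g(t*)/(T + t*).
g'(t) = 0.75·310·t^-0.25. Setting 0.75·310·t^-0.25 = 310·t^0.75/(9.4+t) gives 0.75(9.4+t) = t, so 0.25·t = 0.75×9.4.
t* = 0.75×9.4/0.25 = 28.2 min.

28.20 min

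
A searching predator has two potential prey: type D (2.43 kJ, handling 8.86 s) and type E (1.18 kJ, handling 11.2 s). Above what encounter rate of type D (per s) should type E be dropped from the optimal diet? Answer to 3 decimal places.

0.070 per s

Drop type E once their profitability E₂/h₂ falls below the rate achievable on type D alone: E₂/h₂ = λE₁/(1 + λh₁).
Solve for λ: λE₁h₂ = E₂(1 + λh₁) → λ(E₁h₂ − E₂h₁) = E₂ → λ = E₂/(E₁h₂ − E₂h₁).
λ = 1.18/(2.43×11.2 − 1.18×8.86) = 1.18/16.76 = 0.0704 per s.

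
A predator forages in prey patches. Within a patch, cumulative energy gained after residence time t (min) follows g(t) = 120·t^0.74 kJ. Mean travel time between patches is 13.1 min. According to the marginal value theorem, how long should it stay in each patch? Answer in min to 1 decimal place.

Optimal t* satisfies g'(t*) = g(t*)/(T + t*).
g'(t) = 0.74·120·t^-0.26. Setting 0.74·120·t^-0.26 = 120·t^0.74/(13.1+t) gives 0.74(13.1+t) = t, so 0.26·t = 0.74×13.1.
t* = 0.74×13.1/0.26 = 37.28 min.

37.3 min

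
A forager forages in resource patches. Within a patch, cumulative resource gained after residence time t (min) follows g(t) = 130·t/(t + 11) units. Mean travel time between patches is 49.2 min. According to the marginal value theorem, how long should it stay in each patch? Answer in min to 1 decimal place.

By the marginal value theorem, leave when the instantaneous gain rate g'(t) equals the habitat-wide average g(t)/(T + t).
g'(t) = 130·11/(t + 11)². Setting 130·11/(t+11)² = 130t/[(t+11)(49.2+t)] gives 11(49.2+t) = t(t+11), so t² = 11×49.2 = 541.2.
t* = √541.2 = 23.26 min.

23.3 min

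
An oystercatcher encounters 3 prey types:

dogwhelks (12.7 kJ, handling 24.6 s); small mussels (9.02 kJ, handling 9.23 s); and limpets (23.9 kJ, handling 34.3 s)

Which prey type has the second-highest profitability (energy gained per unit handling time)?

limpets

In descending order of E/h:
small mussels: 9.02/9.23 = 0.977 kJ/s
limpets: 23.9/34.3 = 0.697 kJ/s
dogwhelks: 12.7/24.6 = 0.516 kJ/s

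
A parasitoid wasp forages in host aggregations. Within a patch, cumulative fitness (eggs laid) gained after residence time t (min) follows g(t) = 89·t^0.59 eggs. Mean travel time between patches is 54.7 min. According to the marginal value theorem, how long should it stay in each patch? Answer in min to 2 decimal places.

Maximise g(t)/(T+t): set derivative to zero → g'(t)(T+t) = g(t).
g'(t) = 0.59·89·t^-0.41. Setting 0.59·89·t^-0.41 = 89·t^0.59/(54.7+t) gives 0.59(54.7+t) = t, so 0.41·t = 0.59×54.7.
t* = 0.59×54.7/0.41 = 78.71 min.

78.71 min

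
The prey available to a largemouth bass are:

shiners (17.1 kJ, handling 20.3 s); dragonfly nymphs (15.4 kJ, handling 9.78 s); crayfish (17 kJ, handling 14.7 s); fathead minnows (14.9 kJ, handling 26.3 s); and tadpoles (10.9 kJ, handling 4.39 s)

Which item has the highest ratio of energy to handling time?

Profitability E/h (kJ/s): shiners = 17.1/20.3 = 0.842, dragonfly nymphs = 15.4/9.78 = 1.57, crayfish = 17/14.7 = 1.16, fathead minnows = 14.9/26.3 = 0.567, tadpoles = 10.9/4.39 = 2.48.
Ranked: tadpoles > dragonfly nymphs > crayfish > shiners > fathead minnows.

tadpoles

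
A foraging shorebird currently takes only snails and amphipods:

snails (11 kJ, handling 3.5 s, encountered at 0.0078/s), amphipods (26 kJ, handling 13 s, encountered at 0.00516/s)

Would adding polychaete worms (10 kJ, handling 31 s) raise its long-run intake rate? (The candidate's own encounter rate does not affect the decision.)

Yes

Current rate: (0.0078×11 + 0.00516×26)/(1 + 0.0078×3.5 + 0.00516×13) = 0.201 kJ/s.
Profitability of polychaete worms: 10/31 = 0.3226 kJ/s.
0.3226 > 0.201, so adding polychaete worms raises the average — include it.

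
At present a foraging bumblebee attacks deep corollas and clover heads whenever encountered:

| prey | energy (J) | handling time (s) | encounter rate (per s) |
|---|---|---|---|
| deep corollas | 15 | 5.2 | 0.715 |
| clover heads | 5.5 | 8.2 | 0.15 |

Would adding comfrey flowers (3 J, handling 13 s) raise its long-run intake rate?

Current rate: (0.715×15 + 0.15×5.5)/(1 + 0.715×5.2 + 0.15×8.2) = 1.942 J/s.
comfrey flowers: E/h = 3/13 = 0.2308 J/s.
Since 0.2308 < R, time spent handling comfrey flowers is better spent searching.

No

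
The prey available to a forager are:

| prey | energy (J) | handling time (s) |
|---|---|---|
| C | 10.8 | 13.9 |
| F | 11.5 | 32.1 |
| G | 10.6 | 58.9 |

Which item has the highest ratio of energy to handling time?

C

In descending order of E/h:
C: 10.8/13.9 = 0.777 J/s
F: 11.5/32.1 = 0.358 J/s
G: 10.6/58.9 = 0.18 J/s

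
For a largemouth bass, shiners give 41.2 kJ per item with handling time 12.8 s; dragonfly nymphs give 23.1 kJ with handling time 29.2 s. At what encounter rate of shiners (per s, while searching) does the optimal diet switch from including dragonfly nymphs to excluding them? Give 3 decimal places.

0.025 per s

Drop dragonfly nymphs once their profitability E₂/h₂ falls below the rate achievable on shiners alone: E₂/h₂ = λE₁/(1 + λh₁).
Solve for λ: λE₁h₂ = E₂(1 + λh₁) → λ(E₁h₂ − E₂h₁) = E₂ → λ = E₂/(E₁h₂ − E₂h₁).
λ = 23.1/(41.2×29.2 − 23.1×12.8) = 23.1/907.4 = 0.02546 per s.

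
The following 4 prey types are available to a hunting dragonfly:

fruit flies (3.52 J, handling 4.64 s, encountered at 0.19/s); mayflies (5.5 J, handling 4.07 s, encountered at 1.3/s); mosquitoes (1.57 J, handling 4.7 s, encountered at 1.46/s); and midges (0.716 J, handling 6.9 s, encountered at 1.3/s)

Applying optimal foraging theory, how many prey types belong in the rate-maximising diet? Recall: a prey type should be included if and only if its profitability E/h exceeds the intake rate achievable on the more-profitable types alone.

1

Rank by E/h (J/s): mayflies 1.35, fruit flies 0.759, mosquitoes 0.334, midges 0.104. Include each in turn until the next type's E/h falls below the running intake rate.
Rate on top 1: 1.137. fruit flies: 0.759 < 1.137 → exclude; stop.
Optimal diet: mayflies — 1 of 4 types.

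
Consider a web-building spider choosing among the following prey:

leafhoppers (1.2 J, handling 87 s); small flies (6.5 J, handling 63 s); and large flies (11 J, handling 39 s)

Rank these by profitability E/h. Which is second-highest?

In descending order of E/h:
large flies: 11/39 = 0.282 J/s
small flies: 6.5/63 = 0.103 J/s
leafhoppers: 1.2/87 = 0.0138 J/s

small flies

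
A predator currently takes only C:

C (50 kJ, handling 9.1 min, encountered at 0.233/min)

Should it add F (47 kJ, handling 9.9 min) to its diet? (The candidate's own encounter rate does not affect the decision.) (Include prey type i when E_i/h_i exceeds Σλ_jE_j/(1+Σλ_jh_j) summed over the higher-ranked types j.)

Yes

On C alone, R = ΣλE/(1+Σλh) = 11.65/3.12 = 3.734 kJ/min.
Profitability of F: 47/9.9 = 4.747 kJ/min.
Since 4.747 > R, including F increases the long-run rate.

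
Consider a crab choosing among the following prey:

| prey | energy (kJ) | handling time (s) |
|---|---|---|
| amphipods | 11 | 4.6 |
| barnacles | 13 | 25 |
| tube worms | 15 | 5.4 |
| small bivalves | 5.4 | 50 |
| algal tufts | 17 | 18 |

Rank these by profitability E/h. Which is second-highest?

In descending order of E/h:
tube worms: 15/5.4 = 2.78 kJ/s
amphipods: 11/4.6 = 2.39 kJ/s
algal tufts: 17/18 = 0.944 kJ/s
barnacles: 13/25 = 0.52 kJ/s
small bivalves: 5.4/50 = 0.108 kJ/s

amphipods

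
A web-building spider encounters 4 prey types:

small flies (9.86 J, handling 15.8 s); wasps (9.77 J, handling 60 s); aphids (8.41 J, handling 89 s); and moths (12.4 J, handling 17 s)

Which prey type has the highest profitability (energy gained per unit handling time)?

In descending order of E/h:
moths: 12.4/17 = 0.729 J/s
small flies: 9.86/15.8 = 0.624 J/s
wasps: 9.77/60 = 0.163 J/s
aphids: 8.41/89 = 0.0945 J/s

moths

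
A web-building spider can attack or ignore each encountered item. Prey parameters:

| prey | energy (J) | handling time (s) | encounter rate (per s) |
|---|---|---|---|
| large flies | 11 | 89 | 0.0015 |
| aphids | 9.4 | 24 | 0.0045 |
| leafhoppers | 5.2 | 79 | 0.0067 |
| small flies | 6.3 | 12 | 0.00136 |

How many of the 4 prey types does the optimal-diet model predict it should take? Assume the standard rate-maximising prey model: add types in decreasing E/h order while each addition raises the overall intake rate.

Rank by E/h (J/s): small flies 0.525, aphids 0.392, large flies 0.124, leafhoppers 0.0658. Include each in turn until the next type's E/h falls below the running intake rate.
Rate on top 1: 0.00843. aphids: 0.392 > 0.00843 → include.
Rate on top 2: 0.04524. large flies: 0.124 > 0.04524 → include.
Rate on top 3: 0.05356. leafhoppers: 0.0658 > 0.05356 → include.
Optimal diet: small flies, aphids, large flies, leafhoppers — 4 of 4 types.

4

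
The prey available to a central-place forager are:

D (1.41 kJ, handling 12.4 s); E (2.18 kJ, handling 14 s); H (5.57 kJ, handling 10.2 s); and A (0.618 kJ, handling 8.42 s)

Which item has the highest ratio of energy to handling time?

H

In descending order of E/h:
H: 5.57/10.2 = 0.546 kJ/s
E: 2.18/14 = 0.156 kJ/s
D: 1.41/12.4 = 0.114 kJ/s
A: 0.618/8.42 = 0.0734 kJ/s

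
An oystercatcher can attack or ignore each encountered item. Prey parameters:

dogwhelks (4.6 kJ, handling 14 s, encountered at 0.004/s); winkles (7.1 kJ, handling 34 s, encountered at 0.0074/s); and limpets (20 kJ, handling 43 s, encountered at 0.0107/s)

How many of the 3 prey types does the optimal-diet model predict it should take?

3

Rank by E/h (kJ/s): limpets 0.465, dogwhelks 0.329, winkles 0.209. Include each in turn until the next type's E/h falls below the running intake rate.
Rate on top 1: 0.1466. dogwhelks: 0.329 > 0.1466 → include.
Rate on top 2: 0.1533. winkles: 0.209 > 0.1533 → include.
Optimal diet: limpets, dogwhelks, winkles — 3 of 3 types.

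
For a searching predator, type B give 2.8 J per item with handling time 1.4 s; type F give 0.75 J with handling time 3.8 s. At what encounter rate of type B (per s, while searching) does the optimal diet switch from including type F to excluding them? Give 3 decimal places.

0.078 per s

At the threshold, the rate on type B alone equals the profitability of type F: λ·2.8/(1 + λ·1.4) = 0.75/3.8 = 0.1974.
Rearranging, λ(2.8 − 0.1974×1.4) = 0.1974, so λ = 0.1974/2.524 = 0.07821 per s.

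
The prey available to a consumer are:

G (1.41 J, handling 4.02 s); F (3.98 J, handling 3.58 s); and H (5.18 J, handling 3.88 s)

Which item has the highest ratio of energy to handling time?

H

In descending order of E/h:
H: 5.18/3.88 = 1.34 J/s
F: 3.98/3.58 = 1.11 J/s
G: 1.41/4.02 = 0.351 J/s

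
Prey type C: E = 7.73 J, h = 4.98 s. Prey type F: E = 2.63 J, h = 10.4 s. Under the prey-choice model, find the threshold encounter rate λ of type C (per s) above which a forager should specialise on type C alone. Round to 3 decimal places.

0.039 per s

Drop type F once their profitability E₂/h₂ falls below the rate achievable on type C alone: E₂/h₂ = λE₁/(1 + λh₁).
Solve for λ: λE₁h₂ = E₂(1 + λh₁) → λ(E₁h₂ − E₂h₁) = E₂ → λ = E₂/(E₁h₂ − E₂h₁).
λ = 2.63/(7.73×10.4 − 2.63×4.98) = 2.63/67.29 = 0.03908 per s.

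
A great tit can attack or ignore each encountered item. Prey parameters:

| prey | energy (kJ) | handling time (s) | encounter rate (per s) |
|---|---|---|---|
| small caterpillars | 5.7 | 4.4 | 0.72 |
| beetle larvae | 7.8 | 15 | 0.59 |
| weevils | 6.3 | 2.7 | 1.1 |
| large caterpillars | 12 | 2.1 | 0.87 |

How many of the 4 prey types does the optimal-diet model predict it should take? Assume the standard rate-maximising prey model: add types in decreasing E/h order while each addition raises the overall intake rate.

1

Profitabilities (E/h, kJ/s): large caterpillars 5.71, weevils 2.33, small caterpillars 1.3, beetle larvae 0.52. Add prey in this order while the next type's profitability exceeds the intake rate on those already taken.
Rate on top 1: 3.693. weevils: 2.33 < 3.693 → exclude; stop.
Optimal diet: large caterpillars — 1 of 4 types.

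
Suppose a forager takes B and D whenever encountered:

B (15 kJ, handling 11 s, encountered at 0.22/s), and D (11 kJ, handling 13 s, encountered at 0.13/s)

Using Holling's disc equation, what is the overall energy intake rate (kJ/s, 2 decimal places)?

0.93 kJ/s

R = (0.22×15 + 0.13×11) / (1 + 0.22×11 + 0.13×13) = 4.73/5.11 = 0.9256 kJ/s.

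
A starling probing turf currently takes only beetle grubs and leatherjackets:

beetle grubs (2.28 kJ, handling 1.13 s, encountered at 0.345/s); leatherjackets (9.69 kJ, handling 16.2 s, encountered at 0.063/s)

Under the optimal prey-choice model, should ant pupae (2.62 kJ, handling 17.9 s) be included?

No

Current rate: (0.345×2.28 + 0.063×9.69)/(1 + 0.345×1.13 + 0.063×16.2) = 0.5796 kJ/s.
ant pupae: E/h = 2.62/17.9 = 0.1464 kJ/s.
0.1464 < 0.5796, so adding ant pupae would lower the average — exclude it.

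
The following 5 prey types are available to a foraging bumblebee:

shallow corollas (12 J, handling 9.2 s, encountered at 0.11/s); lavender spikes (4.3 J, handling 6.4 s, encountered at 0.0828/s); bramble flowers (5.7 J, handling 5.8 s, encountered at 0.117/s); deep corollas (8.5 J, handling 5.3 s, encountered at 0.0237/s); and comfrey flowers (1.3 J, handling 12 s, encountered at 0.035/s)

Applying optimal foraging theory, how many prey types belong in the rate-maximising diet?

3

Rank by E/h (J/s): deep corollas 1.6, shallow corollas 1.3, bramble flowers 0.983, lavender spikes 0.672, comfrey flowers 0.108. Include each in turn until the next type's E/h falls below the running intake rate.
Rate on top 1: 0.179. shallow corollas: 1.3 > 0.179 → include.
Rate on top 2: 0.7118. bramble flowers: 0.983 > 0.7118 → include.
Rate on top 3: 0.7771. lavender spikes: 0.672 < 0.7771 → exclude; stop.
Optimal diet: deep corollas, shallow corollas, bramble flowers — 3 of 5 types.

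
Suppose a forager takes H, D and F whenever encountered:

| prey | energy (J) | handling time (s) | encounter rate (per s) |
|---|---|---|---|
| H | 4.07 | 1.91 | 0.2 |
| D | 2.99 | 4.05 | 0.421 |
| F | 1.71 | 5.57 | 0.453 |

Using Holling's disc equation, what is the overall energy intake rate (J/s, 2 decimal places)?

0.51 J/s

R = (0.2×4.07 + 0.421×2.99 + 0.453×1.71) / (1 + 0.2×1.91 + 0.421×4.05 + 0.453×5.57) = 2.847/5.61 = 0.5075 J/s.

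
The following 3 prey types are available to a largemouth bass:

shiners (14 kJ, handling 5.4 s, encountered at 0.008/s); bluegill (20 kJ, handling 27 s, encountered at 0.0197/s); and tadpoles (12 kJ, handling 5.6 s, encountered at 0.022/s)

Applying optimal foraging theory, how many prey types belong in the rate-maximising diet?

3

Rank by E/h (kJ/s): shiners 2.59, tadpoles 2.14, bluegill 0.741. Include each in turn until the next type's E/h falls below the running intake rate.
Rate on top 1: 0.1074. tadpoles: 2.14 > 0.1074 → include.
Rate on top 2: 0.3224. bluegill: 0.741 > 0.3224 → include.
Optimal diet: shiners, tadpoles, bluegill — 3 of 3 types.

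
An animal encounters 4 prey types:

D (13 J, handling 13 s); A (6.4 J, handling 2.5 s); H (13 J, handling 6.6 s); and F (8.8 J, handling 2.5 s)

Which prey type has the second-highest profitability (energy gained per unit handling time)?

A

In descending order of E/h:
F: 8.8/2.5 = 3.52 J/s
A: 6.4/2.5 = 2.56 J/s
H: 13/6.6 = 1.97 J/s
D: 13/13 = 1 J/s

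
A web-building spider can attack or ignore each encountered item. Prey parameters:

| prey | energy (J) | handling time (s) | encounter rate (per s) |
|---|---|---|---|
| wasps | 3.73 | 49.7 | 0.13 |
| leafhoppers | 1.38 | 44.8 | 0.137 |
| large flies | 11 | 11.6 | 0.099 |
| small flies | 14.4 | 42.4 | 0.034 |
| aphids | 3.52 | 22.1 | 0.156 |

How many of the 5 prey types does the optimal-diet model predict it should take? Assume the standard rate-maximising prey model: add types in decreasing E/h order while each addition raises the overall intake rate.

1

Rank by E/h (J/s): large flies 0.948, small flies 0.34, aphids 0.159, wasps 0.0751, leafhoppers 0.0308. Include each in turn until the next type's E/h falls below the running intake rate.
Rate on top 1: 0.5069. small flies: 0.34 < 0.5069 → exclude; stop.
Optimal diet: large flies — 1 of 5 types.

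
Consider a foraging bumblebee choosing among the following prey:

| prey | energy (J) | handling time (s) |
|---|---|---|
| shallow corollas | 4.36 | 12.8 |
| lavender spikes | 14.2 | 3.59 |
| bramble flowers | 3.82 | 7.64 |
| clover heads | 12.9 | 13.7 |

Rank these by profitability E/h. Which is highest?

In descending order of E/h:
lavender spikes: 14.2/3.59 = 3.96 J/s
clover heads: 12.9/13.7 = 0.942 J/s
bramble flowers: 3.82/7.64 = 0.5 J/s
shallow corollas: 4.36/12.8 = 0.341 J/s

lavender spikes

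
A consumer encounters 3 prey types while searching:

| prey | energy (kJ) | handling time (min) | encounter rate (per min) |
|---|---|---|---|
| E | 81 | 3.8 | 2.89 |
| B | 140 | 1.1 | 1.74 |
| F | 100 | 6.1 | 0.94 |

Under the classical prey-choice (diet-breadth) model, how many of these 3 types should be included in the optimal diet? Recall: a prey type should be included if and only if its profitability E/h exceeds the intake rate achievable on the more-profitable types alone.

Profitabilities (E/h, kJ/min): B 127, E 21.3, F 16.4. Add prey in this order while the next type's profitability exceeds the intake rate on those already taken.
Rate on top 1: 83.6. E: 21.3 < 83.6 → exclude; stop.
Optimal diet: B — 1 of 3 types.

1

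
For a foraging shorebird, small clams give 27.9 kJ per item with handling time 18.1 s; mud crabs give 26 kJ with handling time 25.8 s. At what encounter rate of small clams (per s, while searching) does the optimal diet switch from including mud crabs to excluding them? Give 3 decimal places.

0.104 per s

Drop mud crabs once their profitability E₂/h₂ falls below the rate achievable on small clams alone: E₂/h₂ = λE₁/(1 + λh₁).
Solve for λ: λE₁h₂ = E₂(1 + λh₁) → λ(E₁h₂ − E₂h₁) = E₂ → λ = E₂/(E₁h₂ − E₂h₁).
λ = 26/(27.9×25.8 − 26×18.1) = 26/249.2 = 0.1043 per s.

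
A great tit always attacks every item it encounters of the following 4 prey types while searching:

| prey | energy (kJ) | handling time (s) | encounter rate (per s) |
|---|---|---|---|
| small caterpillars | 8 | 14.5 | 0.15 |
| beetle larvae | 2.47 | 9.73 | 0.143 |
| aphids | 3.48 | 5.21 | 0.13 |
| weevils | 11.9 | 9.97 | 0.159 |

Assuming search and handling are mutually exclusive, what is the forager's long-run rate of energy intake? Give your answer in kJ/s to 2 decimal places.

R = Σλ_iE_i / (1 + Σλ_ih_i)
Numerator: 0.15×8 + 0.143×2.47 + 0.13×3.48 + 0.159×11.9 = 3.898
Denominator: 1 + 0.15×14.5 + 0.143×9.73 + 0.13×5.21 + 0.159×9.97 = 6.829
R = 3.898/6.829 = 0.5708 kJ/s

0.57 kJ/s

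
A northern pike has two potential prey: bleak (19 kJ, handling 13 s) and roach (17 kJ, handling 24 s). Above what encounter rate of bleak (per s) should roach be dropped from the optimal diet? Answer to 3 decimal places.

The zero-one rule: include roach iff E₂/h₂ > λE₁/(1+λh₁). Equality gives the switch point.
λE₁h₂ = E₂ + λE₂h₁ ⇒ λ = E₂/(E₁h₂ − E₂h₁) = 17/(456 − 221) = 0.07234 per s.

0.072 per s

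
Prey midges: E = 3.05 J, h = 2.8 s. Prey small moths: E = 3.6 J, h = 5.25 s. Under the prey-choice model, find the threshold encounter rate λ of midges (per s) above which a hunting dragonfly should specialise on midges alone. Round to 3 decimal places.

Drop small moths once their profitability E₂/h₂ falls below the rate achievable on midges alone: E₂/h₂ = λE₁/(1 + λh₁).
Solve for λ: λE₁h₂ = E₂(1 + λh₁) → λ(E₁h₂ − E₂h₁) = E₂ → λ = E₂/(E₁h₂ − E₂h₁).
λ = 3.6/(3.05×5.25 − 3.6×2.8) = 3.6/5.932 = 0.6068 per s.

0.607 per s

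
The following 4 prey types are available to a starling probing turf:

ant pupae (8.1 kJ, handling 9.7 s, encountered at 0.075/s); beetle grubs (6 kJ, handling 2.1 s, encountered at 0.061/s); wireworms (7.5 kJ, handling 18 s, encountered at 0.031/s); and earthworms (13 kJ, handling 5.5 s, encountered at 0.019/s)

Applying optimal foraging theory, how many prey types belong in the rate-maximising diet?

3

Profitabilities (E/h, kJ/s): beetle grubs 2.86, earthworms 2.36, ant pupae 0.835, wireworms 0.417. Add prey in this order while the next type's profitability exceeds the intake rate on those already taken.
Rate on top 1: 0.3244. earthworms: 2.36 > 0.3244 → include.
Rate on top 2: 0.4973. ant pupae: 0.835 > 0.4973 → include.
Rate on top 3: 0.6227. wireworms: 0.417 < 0.6227 → exclude; stop.
Optimal diet: beetle grubs, earthworms, ant pupae — 3 of 4 types.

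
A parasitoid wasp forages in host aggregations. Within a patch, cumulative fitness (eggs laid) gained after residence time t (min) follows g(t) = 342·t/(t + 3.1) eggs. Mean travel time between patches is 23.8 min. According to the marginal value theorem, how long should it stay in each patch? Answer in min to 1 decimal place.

8.6 min

By the marginal value theorem, leave when the instantaneous gain rate g'(t) equals the habitat-wide average g(t)/(T + t).
g'(t) = 342·3.1/(t + 3.1)². Setting 342·3.1/(t+3.1)² = 342t/[(t+3.1)(23.8+t)] gives 3.1(23.8+t) = t(t+3.1), so t² = 3.1×23.8 = 73.78.
t* = √73.78 = 8.59 min.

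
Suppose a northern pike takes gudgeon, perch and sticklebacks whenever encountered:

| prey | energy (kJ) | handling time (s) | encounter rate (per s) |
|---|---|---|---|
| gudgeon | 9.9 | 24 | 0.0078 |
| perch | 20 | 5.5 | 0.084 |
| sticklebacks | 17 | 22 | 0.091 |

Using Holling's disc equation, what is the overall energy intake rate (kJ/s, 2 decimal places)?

R = Σλ_iE_i / (1 + Σλ_ih_i)
Numerator: 0.0078×9.9 + 0.084×20 + 0.091×17 = 3.304
Denominator: 1 + 0.0078×24 + 0.084×5.5 + 0.091×22 = 3.651
R = 3.304/3.651 = 0.905 kJ/s

0.90 kJ/s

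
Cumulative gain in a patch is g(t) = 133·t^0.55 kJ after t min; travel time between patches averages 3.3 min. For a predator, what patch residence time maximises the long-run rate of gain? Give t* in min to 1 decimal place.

4.0 min

By the marginal value theorem, leave when the instantaneous gain rate g'(t) equals the habitat-wide average g(t)/(T + t).
g'(t) = 0.55·133·t^-0.45. Setting 0.55·133·t^-0.45 = 133·t^0.55/(3.3+t) gives 0.55(3.3+t) = t, so 0.45·t = 0.55×3.3.
t* = 0.55×3.3/0.45 = 4.033 min.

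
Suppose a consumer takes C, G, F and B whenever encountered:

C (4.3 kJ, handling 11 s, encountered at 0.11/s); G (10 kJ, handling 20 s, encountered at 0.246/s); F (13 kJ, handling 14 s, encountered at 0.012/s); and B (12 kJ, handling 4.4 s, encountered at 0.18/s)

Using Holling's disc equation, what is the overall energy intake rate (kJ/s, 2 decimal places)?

R = (0.11×4.3 + 0.246×10 + 0.012×13 + 0.18×12) / (1 + 0.11×11 + 0.246×20 + 0.012×14 + 0.18×4.4) = 5.249/8.09 = 0.6488 kJ/s.

0.65 kJ/s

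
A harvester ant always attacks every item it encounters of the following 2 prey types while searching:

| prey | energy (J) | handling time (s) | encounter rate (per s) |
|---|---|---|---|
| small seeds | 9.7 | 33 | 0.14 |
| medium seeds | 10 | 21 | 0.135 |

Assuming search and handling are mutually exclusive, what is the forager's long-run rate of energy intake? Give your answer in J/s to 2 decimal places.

R = (0.14×9.7 + 0.135×10) / (1 + 0.14×33 + 0.135×21) = 2.708/8.455 = 0.3203 J/s.

0.32 J/s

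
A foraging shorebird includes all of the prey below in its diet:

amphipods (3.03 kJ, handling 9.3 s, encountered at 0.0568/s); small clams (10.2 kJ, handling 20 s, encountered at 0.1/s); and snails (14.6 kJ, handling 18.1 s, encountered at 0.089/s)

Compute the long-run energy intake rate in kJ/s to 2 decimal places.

0.48 kJ/s

R = Σλ_iE_i / (1 + Σλ_ih_i)
Numerator: 0.0568×3.03 + 0.1×10.2 + 0.089×14.6 = 2.492
Denominator: 1 + 0.0568×9.3 + 0.1×20 + 0.089×18.1 = 5.139
R = 2.492/5.139 = 0.4848 kJ/s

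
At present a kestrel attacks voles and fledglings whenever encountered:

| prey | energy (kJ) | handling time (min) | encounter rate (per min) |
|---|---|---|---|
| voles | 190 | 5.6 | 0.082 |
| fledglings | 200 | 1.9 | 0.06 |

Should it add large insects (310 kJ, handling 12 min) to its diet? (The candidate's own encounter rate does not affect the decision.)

Yes

Intake rate on the current diet: R = (0.082×190 + 0.06×200) / (1 + 0.082×5.6 + 0.06×1.9) = 27.58/1.573 = 17.53 kJ/min.
large insects: E/h = 310/12 = 25.83 kJ/min.
25.83 > 17.53, so adding large insects raises the average — include it.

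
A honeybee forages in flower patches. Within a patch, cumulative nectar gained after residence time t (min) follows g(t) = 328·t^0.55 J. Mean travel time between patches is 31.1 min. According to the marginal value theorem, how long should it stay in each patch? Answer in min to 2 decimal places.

38.01 min

Maximise g(t)/(T+t): set derivative to zero → g'(t)(T+t) = g(t).
g'(t) = 0.55·328·t^-0.45. Setting 0.55·328·t^-0.45 = 328·t^0.55/(31.1+t) gives 0.55(31.1+t) = t, so 0.45·t = 0.55×31.1.
t* = 0.55×31.1/0.45 = 38.01 min.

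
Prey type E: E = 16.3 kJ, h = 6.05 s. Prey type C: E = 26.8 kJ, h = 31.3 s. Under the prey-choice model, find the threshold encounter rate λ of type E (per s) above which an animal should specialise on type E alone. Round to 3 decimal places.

At the threshold, the rate on type E alone equals the profitability of type C: λ·16.3/(1 + λ·6.05) = 26.8/31.3 = 0.8562.
Rearranging, λ(16.3 − 0.8562×6.05) = 0.8562, so λ = 0.8562/11.12 = 0.077 per s.

0.077 per s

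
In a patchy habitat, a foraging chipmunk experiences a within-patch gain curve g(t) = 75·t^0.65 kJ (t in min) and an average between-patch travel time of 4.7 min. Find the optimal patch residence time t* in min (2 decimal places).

By the marginal value theorem, leave when the instantaneous gain rate g'(t) equals the habitat-wide average g(t)/(T + t).
g'(t) = 0.65·75·t^-0.35. Setting 0.65·75·t^-0.35 = 75·t^0.65/(4.7+t) gives 0.65(4.7+t) = t, so 0.35·t = 0.65×4.7.
t* = 0.65×4.7/0.35 = 8.729 min.

8.73 min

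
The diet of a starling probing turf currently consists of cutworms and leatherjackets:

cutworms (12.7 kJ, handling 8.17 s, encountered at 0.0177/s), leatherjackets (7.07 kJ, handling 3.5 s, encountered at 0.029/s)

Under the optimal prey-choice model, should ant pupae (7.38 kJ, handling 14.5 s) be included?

Intake rate on the current diet: R = (0.0177×12.7 + 0.029×7.07) / (1 + 0.0177×8.17 + 0.029×3.5) = 0.4298/1.246 = 0.3449 kJ/s.
Profitability of ant pupae: 7.38/14.5 = 0.509 kJ/s.
Since 0.509 > R, including ant pupae increases the long-run rate.

Yes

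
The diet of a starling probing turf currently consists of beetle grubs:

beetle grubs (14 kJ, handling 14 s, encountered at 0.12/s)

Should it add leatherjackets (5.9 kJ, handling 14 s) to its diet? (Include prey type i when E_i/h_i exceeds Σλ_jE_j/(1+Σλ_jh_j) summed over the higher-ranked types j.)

No

On beetle grubs alone, R = ΣλE/(1+Σλh) = 1.68/2.68 = 0.6269 kJ/s.
leatherjackets: E/h = 5.9/14 = 0.4214 kJ/s.
0.4214 < 0.6269, so adding leatherjackets would lower the average — exclude it.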